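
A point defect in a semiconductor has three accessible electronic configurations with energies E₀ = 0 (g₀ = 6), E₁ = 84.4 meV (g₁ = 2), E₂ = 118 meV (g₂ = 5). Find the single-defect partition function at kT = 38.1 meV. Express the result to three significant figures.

Eᵢ/kT = 0, 2.2152, 3.0971.
Z = Σ gᵢe^(−Eᵢ/kT) = 6·e^(−0) + 2·e^(−2.2152) + 5·e^(−3.0971) = 6.0000 + 0.21826 + 0.22590 = 6.4442.

Z = 6.44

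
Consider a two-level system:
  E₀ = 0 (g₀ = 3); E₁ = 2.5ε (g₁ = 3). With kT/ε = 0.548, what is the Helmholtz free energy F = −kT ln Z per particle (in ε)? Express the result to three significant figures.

Eᵢ/kT = 0, 4.5620.
Z = Σ gᵢe^(−Eᵢ/kT) = 3·e^(−0) + 3·e^(−4.5620) = 3.0000 + 0.031323 = 3.0313.
F = −kT ln Z = −0.548 × ln(3.0313) = −0.548 × 1.1090 = -0.608 ε.

-0.608 ε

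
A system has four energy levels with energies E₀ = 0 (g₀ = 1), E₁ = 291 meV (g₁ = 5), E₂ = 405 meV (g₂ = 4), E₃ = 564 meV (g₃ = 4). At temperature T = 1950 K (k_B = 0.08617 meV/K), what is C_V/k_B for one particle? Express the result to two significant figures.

k_BT = 0.08617 × 1950 K = 168.0 meV.
Eᵢ/kT = 0, 1.732, 2.411, 3.357.
Z = Σ gᵢe^(−Eᵢ/kT) = 1·e^(−0) + 5·e^(−1.732) + 4·e^(−2.411) + 4·e^(−3.357) = 1.000 + 0.8847 + 0.3589 + 0.1394 = 2.383.
⟨E⟩ = 202.0 meV, ⟨E²⟩ = 74750 meV².
C_V/k_B = (⟨E²⟩ − ⟨E⟩²)/(kT)² = (74750 − 40800)/28220 = 1.2.

1.2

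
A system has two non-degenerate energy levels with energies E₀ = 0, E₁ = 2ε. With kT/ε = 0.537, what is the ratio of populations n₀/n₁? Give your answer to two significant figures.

41

n₀/n₁ = exp[−(E₀−E₁)/kT] = exp(−(-2ε)/(0.537ε)) = exp(3.724) = 41.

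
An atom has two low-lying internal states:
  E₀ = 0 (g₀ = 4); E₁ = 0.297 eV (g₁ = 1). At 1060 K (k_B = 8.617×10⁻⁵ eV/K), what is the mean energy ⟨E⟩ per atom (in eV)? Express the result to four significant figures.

k_BT = 8.617×10⁻⁵ × 1060 K = 0.0913402 eV.
Eᵢ/kT = 0, 3.25158.
Z = Σ gᵢe^(−Eᵢ/kT) = 4·e^(−0) + 1·e^(−3.25158) = 4.00000 + 0.0387130 = 4.03871.
⟨E⟩ = Σ Eᵢ gᵢe^(−Eᵢ/kT) / Z = (0·4.00000 + 0.297·0.0387130) / 4.03871 = 0.002847 eV.

0.002847 eV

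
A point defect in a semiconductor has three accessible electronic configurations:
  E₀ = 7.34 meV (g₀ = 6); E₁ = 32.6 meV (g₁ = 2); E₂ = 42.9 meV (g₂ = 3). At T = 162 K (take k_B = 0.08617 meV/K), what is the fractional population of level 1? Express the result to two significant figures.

k_BT = 0.08617 × 162 K = 13.96 meV.
Eᵢ/kT = 0.5258, 2.335, 3.073.
Z = Σ gᵢe^(−Eᵢ/kT) = 6·e^(−0.5258) + 2·e^(−2.335) + 3·e^(−3.073) = 3.546 + 0.1936 + 0.1388 = 3.878.
P₁ = g₁ e^(−E₁/kT) / Z = 0.1936/3.878 = 0.050.

0.050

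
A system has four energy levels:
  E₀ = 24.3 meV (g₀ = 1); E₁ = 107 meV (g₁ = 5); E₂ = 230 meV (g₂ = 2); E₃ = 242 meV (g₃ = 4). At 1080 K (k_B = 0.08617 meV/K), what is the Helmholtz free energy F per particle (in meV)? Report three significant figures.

k_BT = 0.08617 × 1080 K = 93.064 meV.
Eᵢ/kT = 0.26111, 1.1497, 2.4714, 2.6004.
Z = Σ gᵢe^(−Eᵢ/kT) = 1·e^(−0.26111) + 5·e^(−1.1497) + 2·e^(−2.4714) + 4·e^(−2.6004) = 0.77020 + 1.5837 + 0.16893 + 0.29698 = 2.8198.
F = −kT ln Z = −93.064 × ln(2.8198) = −93.064 × 1.0367 = -96.5 meV.

-96.5 meV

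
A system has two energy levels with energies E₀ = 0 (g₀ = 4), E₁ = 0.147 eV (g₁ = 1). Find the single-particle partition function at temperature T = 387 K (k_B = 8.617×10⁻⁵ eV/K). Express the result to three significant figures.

Z = 4.01

k_BT = 8.617×10⁻⁵ × 387 K = 0.033348 eV.
Eᵢ/kT = 0, 4.4081.
Z = Σ gᵢe^(−Eᵢ/kT) = 4·e^(−0) + 1·e^(−4.4081) = 4.0000 + 0.012178 = 4.0122.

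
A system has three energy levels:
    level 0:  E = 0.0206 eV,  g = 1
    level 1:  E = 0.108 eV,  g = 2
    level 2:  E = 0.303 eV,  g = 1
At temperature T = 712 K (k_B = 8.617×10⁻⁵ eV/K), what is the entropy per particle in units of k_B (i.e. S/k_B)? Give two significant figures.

0.89

k_BT = 8.617×10⁻⁵ × 712 K = 0.06135 eV.
Eᵢ/kT = 0.3358, 1.760, 4.939.
Z = Σ gᵢe^(−Eᵢ/kT) = 1·e^(−0.3358) + 2·e^(−1.760) + 1·e^(−4.939) = 0.7148 + 0.3441 + 0.007162 = 1.066.
⟨E⟩ = Σ EᵢPᵢ = 0.05071 eV.
S/k_B = ln Z + ⟨E⟩/kT = ln(1.066) + 0.05071/0.06135 = 0.06391 + 0.8266 = 0.89.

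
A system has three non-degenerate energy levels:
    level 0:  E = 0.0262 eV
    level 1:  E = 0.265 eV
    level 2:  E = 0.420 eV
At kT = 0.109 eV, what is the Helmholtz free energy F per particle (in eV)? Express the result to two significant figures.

Eᵢ/kT = 0.2404, 2.431, 3.853.
Z = Σ e^(−Eᵢ/kT) = e^(−0.2404) + e^(−2.431) + e^(−3.853) = 0.7863 + 0.08795 + 0.02122 = 0.8955.
F = −kT ln Z = −0.109 × ln(0.8955) = −0.109 × -0.1104 = 0.012 eV.

0.012 eV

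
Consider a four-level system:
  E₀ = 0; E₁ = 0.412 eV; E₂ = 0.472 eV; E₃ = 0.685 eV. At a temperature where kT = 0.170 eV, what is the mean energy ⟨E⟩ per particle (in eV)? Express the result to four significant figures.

Eᵢ/kT = 0, 2.42353, 2.77647, 4.02941.
Z = Σ e^(−Eᵢ/kT) = e^(−0) + e^(−2.42353) + e^(−2.77647) + e^(−4.02941) = 1.00000 + 0.0886083 + 0.0622579 + 0.0177848 = 1.16865.
⟨E⟩ = Σ Eᵢ e^(−Eᵢ/kT) / Z = (0·1.00000 + 0.412·0.0886083 + 0.472·0.0622579 + 0.685·0.0177848) / 1.16865 = 0.06681 eV.

0.06681 eV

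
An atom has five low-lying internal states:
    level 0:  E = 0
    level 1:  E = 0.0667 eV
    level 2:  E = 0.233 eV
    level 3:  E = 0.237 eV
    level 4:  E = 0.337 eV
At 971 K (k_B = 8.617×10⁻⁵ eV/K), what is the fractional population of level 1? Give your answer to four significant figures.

k_BT = 8.617×10⁻⁵ × 971 K = 0.0836711 eV.
Eᵢ/kT = 0, 0.797169, 2.78471, 2.83252, 4.02768.
Z = Σ e^(−Eᵢ/kT) = e^(−0) + e^(−0.797169) + e^(−2.78471) + e^(−2.83252) + e^(−4.02768) = 1.00000 + 0.450603 + 0.0617470 + 0.0588643 + 0.0178156 = 1.58903.
P₁ = e^(−E₁/kT) / Z = 0.450603/1.58903 = 0.2836.

0.2836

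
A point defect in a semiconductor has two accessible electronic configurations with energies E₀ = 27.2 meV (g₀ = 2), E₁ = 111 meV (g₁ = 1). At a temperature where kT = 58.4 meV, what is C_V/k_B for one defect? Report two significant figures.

0.20

Eᵢ/kT = 0.4658, 1.901.
Z = Σ gᵢe^(−Eᵢ/kT) = 2·e^(−0.4658) + 1·e^(−1.901) = 1.255 + 0.1494 = 1.404.
⟨E⟩ = 36.12 meV, ⟨E²⟩ = 1972 meV².
C_V/k_B = (⟨E²⟩ − ⟨E⟩²)/(kT)² = (1972 − 1305)/3411 = 0.20.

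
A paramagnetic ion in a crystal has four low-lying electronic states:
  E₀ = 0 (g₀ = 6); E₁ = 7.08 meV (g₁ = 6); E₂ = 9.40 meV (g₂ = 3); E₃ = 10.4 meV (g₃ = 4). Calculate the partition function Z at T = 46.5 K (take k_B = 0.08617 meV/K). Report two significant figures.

Z = 7.6

k_BT = 0.08617 × 46.5 K = 4.007 meV.
Eᵢ/kT = 0, 1.767, 2.346, 2.595.
Z = Σ gᵢe^(−Eᵢ/kT) = 6·e^(−0) + 6·e^(−1.767) + 3·e^(−2.346) + 4·e^(−2.595) = 6.000 + 1.025 + 0.2873 + 0.2986 = 7.611.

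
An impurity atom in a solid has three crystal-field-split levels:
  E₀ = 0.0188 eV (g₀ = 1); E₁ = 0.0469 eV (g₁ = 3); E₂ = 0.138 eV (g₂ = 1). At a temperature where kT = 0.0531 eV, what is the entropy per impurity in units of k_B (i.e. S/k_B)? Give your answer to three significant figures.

1.46

Eᵢ/kT = 0.35405, 0.88324, 2.5989.
Z = Σ gᵢe^(−Eᵢ/kT) = 1·e^(−0.35405) + 3·e^(−0.88324) + 1·e^(−2.5989) = 0.70184 + 1.2403 + 0.074355 = 2.0165.
⟨E⟩ = Σ EᵢPᵢ = 0.040479 eV.
S/k_B = ln Z + ⟨E⟩/kT = ln(2.0165) + 0.040479/0.0531 = 0.70136 + 0.76232 = 1.46.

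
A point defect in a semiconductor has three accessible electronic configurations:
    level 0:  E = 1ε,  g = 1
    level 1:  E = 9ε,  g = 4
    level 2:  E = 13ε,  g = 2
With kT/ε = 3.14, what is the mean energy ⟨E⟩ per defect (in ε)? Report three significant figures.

Eᵢ/kT = 0.31847, 2.8662, 4.1401.
Z = Σ gᵢe^(−Eᵢ/kT) = 1·e^(−0.31847) + 4·e^(−2.8662) + 2·e^(−4.1401) = 0.72726 + 0.22766 + 0.031843 = 0.98676.
⟨E⟩ = Σ Eᵢ gᵢe^(−Eᵢ/kT) / Z = (1·0.72726 + 9·0.22766 + 13·0.031843) / 0.98676 = 3.23 ε.

3.23 ε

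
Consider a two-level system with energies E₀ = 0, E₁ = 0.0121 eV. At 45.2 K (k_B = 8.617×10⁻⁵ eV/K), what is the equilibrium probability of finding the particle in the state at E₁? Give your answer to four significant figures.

k_BT = 8.617×10⁻⁵ × 45.2 K = 0.00389488 eV.
Eᵢ/kT = 0, 3.10664.
Z = Σ e^(−Eᵢ/kT) = e^(−0) + e^(−3.10664) = 1.00000 + 0.0447511 = 1.04475.
P₁ = e^(−E₁/kT) / Z = 0.0447511/1.04475 = 0.04283.

0.04283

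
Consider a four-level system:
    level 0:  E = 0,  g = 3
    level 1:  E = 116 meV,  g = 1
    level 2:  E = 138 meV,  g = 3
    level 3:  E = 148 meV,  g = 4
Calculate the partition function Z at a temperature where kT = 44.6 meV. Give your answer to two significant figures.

Z = 3.4

Eᵢ/kT = 0, 2.601, 3.094, 3.318.
Z = Σ gᵢe^(−Eᵢ/kT) = 3·e^(−0) + 1·e^(−2.601) + 3·e^(−3.094) + 4·e^(−3.318) = 3.000 + 0.07420 + 0.1360 + 0.1449 = 3.355.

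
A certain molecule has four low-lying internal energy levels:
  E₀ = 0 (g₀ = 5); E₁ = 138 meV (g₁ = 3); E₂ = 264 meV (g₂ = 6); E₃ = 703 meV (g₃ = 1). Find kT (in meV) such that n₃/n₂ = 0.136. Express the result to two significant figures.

2200 meV

n₃/n₂ = (g₃/g₂) exp[−(E₃−E₂)/kT] = 0.136.
⇒ (E₃−E₂)/kT = ln((1/6)/0.136) = ln(1.225) = 0.2029.
kT = 439 meV / 0.2029 = 2200 meV.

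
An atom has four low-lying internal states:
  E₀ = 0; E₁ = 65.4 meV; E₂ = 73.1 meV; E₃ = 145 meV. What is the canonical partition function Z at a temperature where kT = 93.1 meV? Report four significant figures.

Z = 2.162

Eᵢ/kT = 0, 0.702470, 0.785177, 1.55747.
Z = Σ e^(−Eᵢ/kT) = e^(−0) + e^(−0.702470) + e^(−0.785177) + e^(−1.55747) = 1.00000 + 0.495360 + 0.456039 + 0.210668 = 2.16207.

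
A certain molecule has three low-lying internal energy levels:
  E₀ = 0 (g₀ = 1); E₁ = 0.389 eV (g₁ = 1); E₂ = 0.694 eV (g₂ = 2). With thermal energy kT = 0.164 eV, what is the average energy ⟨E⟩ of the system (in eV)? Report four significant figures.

Eᵢ/kT = 0, 2.37195, 4.23171.
Z = Σ gᵢe^(−Eᵢ/kT) = 1·e^(−0) + 1·e^(−2.37195) + 2·e^(−4.23171) = 1.00000 + 0.0932986 + 0.0290551 = 1.12235.
⟨E⟩ = Σ Eᵢ gᵢe^(−Eᵢ/kT) / Z = (0·1.00000 + 0.389·0.0932986 + 0.694·0.0290551) / 1.12235 = 0.05030 eV.

0.05030 eV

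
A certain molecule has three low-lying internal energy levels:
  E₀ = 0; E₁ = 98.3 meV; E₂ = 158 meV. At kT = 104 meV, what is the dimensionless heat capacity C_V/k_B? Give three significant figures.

0.341

Eᵢ/kT = 0, 0.94519, 1.5192.
Z = Σ e^(−Eᵢ/kT) = e^(−0) + e^(−0.94519) + e^(−1.5192) = 1.0000 + 0.38861 + 0.21889 = 1.6075.
⟨E⟩ = 45.278 meV, ⟨E²⟩ = 5735.3 meV².
C_V/k_B = (⟨E²⟩ − ⟨E⟩²)/(kT)² = (5735.3 − 2050.1)/10816 = 0.341.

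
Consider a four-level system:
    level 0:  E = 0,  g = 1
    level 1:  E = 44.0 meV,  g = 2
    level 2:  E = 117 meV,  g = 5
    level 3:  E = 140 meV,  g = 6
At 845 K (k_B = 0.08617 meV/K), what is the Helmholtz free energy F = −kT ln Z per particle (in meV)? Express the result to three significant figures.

-100 meV

k_BT = 0.08617 × 845 K = 72.814 meV.
Eᵢ/kT = 0, 0.60428, 1.6068, 1.9227.
Z = Σ gᵢe^(−Eᵢ/kT) = 1·e^(−0) + 2·e^(−0.60428) + 5·e^(−1.6068) + 6·e^(−1.9227) = 1.0000 + 1.0929 + 1.0026 + 0.87727 = 3.9728.
F = −kT ln Z = −72.814 × ln(3.9728) = −72.814 × 1.3795 = -100 meV.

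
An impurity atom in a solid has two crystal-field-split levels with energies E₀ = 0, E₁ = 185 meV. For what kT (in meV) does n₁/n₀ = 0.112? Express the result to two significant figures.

85 meV

n₁/n₀ = exp[−(E₁−E₀)/kT] = 0.112.
⇒ (E₁−E₀)/kT = ln(1/0.112) = ln(8.929) = 2.189.
kT = 185 meV / 2.189 = 85 meV.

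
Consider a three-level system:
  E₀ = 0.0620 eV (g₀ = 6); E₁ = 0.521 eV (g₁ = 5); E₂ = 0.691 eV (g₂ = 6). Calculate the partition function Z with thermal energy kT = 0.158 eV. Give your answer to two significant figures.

Z = 4.3

Eᵢ/kT = 0.3924, 3.297, 4.373.
Z = Σ gᵢe^(−Eᵢ/kT) = 6·e^(−0.3924) + 5·e^(−3.297) + 6·e^(−4.373) = 4.053 + 0.1850 + 0.07568 = 4.314.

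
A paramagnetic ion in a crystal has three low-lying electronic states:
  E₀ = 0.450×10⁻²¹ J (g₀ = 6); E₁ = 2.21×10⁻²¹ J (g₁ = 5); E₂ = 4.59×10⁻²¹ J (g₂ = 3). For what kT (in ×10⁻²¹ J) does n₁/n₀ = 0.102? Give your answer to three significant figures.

0.838 ×10⁻²¹ J

n₁/n₀ = (g₁/g₀) exp[−(E₁−E₀)/kT] = 0.102.
⇒ (E₁−E₀)/kT = ln((5/6)/0.102) = ln(8.1699) = 2.1005.
kT = 1.760 ×10⁻²¹ J / 2.1005 = 0.838 ×10⁻²¹ J.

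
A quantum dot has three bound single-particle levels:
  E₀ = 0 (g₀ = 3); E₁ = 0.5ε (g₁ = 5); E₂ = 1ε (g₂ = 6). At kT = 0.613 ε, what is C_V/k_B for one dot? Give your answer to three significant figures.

Eᵢ/kT = 0, 0.81566, 1.6313.
Z = Σ gᵢe^(−Eᵢ/kT) = 3·e^(−0) + 5·e^(−0.81566) + 6·e^(−1.6313) = 3.0000 + 2.2117 + 1.1741 = 6.3858.
⟨E⟩ = 0.35703 ε, ⟨E²⟩ = 0.27045 ε².
C_V/k_B = (⟨E²⟩ − ⟨E⟩²)/(kT)² = (0.27045 − 0.12747)/0.37577 = 0.380.

0.380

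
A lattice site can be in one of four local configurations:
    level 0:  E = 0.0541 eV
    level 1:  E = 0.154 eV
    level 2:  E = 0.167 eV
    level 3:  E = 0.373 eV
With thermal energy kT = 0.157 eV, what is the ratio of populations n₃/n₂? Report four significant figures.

0.2693

n₃/n₂ = exp[−(E₃−E₂)/kT] = exp(−(0.206 eV)/(0.157 eV)) = exp(-1.31210) = 0.2693.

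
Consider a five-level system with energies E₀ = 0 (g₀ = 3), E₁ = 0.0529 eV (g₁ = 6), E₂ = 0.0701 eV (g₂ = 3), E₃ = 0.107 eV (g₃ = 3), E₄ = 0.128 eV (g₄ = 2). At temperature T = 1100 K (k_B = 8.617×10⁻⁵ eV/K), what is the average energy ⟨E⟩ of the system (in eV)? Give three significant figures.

0.0483 eV

k_BT = 8.617×10⁻⁵ × 1100 K = 0.094787 eV.
Eᵢ/kT = 0, 0.55809, 0.73955, 1.1288, 1.3504.
Z = Σ gᵢe^(−Eᵢ/kT) = 3·e^(−0) + 6·e^(−0.55809) + 3·e^(−0.73955) + 3·e^(−1.1288) + 2·e^(−1.3504) = 3.0000 + 3.4338 + 1.4320 + 0.97026 + 0.51827 = 9.3543.
⟨E⟩ = Σ Eᵢ gᵢe^(−Eᵢ/kT) / Z = (0·3.0000 + 0.0529·3.4338 + 0.0701·1.4320 + 0.107·0.97026 + 0.128·0.51827) / 9.3543 = 0.0483 eV.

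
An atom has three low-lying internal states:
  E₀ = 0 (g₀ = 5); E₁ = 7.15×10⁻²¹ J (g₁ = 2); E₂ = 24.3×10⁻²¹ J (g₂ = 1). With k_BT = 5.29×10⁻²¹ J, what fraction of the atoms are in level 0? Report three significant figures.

0.905

Eᵢ/kT = 0, 1.3516, 4.5936.
Z = Σ gᵢe^(−Eᵢ/kT) = 5·e^(−0) + 2·e^(−1.3516) + 1·e^(−4.5936) = 5.0000 + 0.51765 + 0.010116 = 5.5278.
P₀ = g₀ e^(−E₀/kT) / Z = 5.0000/5.5278 = 0.905.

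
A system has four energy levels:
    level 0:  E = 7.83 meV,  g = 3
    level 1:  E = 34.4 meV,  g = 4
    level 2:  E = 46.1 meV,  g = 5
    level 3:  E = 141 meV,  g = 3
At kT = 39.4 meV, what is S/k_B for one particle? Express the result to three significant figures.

Eᵢ/kT = 0.19873, 0.87310, 1.1701, 3.5787.
Z = Σ gᵢe^(−Eᵢ/kT) = 3·e^(−0.19873) + 4·e^(−0.87310) + 5·e^(−1.1701) + 3·e^(−3.5787) = 2.4593 + 1.6706 + 1.5517 + 0.083736 = 5.7653.
⟨E⟩ = Σ EᵢPᵢ = 27.764 meV.
S/k_B = ln Z + ⟨E⟩/kT = ln(5.7653) + 27.764/39.4 = 1.7519 + 0.70467 = 2.46.

2.46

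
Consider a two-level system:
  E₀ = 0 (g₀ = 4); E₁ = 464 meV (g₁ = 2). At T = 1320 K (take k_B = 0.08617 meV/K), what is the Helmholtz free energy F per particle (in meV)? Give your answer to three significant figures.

k_BT = 0.08617 × 1320 K = 113.74 meV.
Eᵢ/kT = 0, 4.0795.
Z = Σ gᵢe^(−Eᵢ/kT) = 4·e^(−0) + 2·e^(−4.0795) = 4.0000 + 0.033832 = 4.0338.
F = −kT ln Z = −113.74 × ln(4.0338) = −113.74 × 1.3947 = -159 meV.

-159 meV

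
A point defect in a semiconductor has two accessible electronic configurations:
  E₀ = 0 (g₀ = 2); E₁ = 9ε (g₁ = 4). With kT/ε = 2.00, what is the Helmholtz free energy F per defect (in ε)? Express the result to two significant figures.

Eᵢ/kT = 0, 4.500.
Z = Σ gᵢe^(−Eᵢ/kT) = 2·e^(−0) + 4·e^(−4.500) = 2.000 + 0.04444 = 2.044.
F = −kT ln Z = −2.00 × ln(2.044) = −2.00 × 0.7149 = -1.4 ε.

-1.4 ε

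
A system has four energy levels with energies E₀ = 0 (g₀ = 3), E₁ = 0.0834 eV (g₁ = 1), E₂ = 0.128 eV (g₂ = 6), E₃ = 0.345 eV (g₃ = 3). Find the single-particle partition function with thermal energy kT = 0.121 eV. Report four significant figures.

Z = 5.758

Eᵢ/kT = 0, 0.689256, 1.05785, 2.85124.
Z = Σ gᵢe^(−Eᵢ/kT) = 3·e^(−0) + 1·e^(−0.689256) + 6·e^(−1.05785) + 3·e^(−2.85124) = 3.00000 + 0.501949 + 2.08321 + 0.173318 = 5.75848.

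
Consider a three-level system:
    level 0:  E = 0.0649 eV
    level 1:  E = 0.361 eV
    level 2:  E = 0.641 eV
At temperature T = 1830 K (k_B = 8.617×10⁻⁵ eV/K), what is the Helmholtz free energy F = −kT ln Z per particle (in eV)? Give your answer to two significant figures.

0.039 eV

k_BT = 8.617×10⁻⁵ × 1830 K = 0.1577 eV.
Eᵢ/kT = 0.4115, 2.289, 4.065.
Z = Σ e^(−Eᵢ/kT) = e^(−0.4115) + e^(−2.289) + e^(−4.065) = 0.6627 + 0.1014 + 0.01716 = 0.7813.
F = −kT ln Z = −0.1577 × ln(0.7813) = −0.1577 × -0.2468 = 0.039 eV.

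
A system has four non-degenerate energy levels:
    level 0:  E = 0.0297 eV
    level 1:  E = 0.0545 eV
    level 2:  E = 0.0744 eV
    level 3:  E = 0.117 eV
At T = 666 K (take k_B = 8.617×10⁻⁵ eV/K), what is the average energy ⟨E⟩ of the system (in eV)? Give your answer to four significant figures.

k_BT = 8.617×10⁻⁵ × 666 K = 0.0573892 eV.
Eᵢ/kT = 0.517519, 0.949656, 1.29641, 2.03871.
Z = Σ e^(−Eᵢ/kT) = e^(−0.517519) + e^(−0.949656) + e^(−1.29641) + e^(−2.03871) = 0.595997 + 0.386874 + 0.273512 + 0.130197 = 1.38658.
⟨E⟩ = Σ Eᵢ e^(−Eᵢ/kT) / Z = (0.0297·0.595997 + 0.0545·0.386874 + 0.0744·0.273512 + 0.117·0.130197) / 1.38658 = 0.05363 eV.

0.05363 eV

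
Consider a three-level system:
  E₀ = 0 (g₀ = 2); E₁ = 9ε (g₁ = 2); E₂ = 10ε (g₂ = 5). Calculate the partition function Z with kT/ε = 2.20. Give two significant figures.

Z = 2.1

Eᵢ/kT = 0, 4.091, 4.545.
Z = Σ gᵢe^(−Eᵢ/kT) = 2·e^(−0) + 2·e^(−4.091) + 5·e^(−4.545) = 2.000 + 0.03345 + 0.05310 = 2.087.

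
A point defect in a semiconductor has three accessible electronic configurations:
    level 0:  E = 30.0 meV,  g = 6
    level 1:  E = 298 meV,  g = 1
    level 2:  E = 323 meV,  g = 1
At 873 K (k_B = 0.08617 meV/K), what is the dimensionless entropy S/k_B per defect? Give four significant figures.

1.830

k_BT = 0.08617 × 873 K = 75.2264 meV.
Eᵢ/kT = 0.398796, 3.96138, 4.29371.
Z = Σ gᵢe^(−Eᵢ/kT) = 6·e^(−0.398796) + 1·e^(−3.96138) + 1·e^(−4.29371) = 4.02677 + 0.0190368 + 0.0136542 = 4.05946.
⟨E⟩ = Σ EᵢPᵢ = 32.2423 meV.
S/k_B = ln Z + ⟨E⟩/kT = ln(4.05946) + 32.2423/75.2264 = 1.40105 + 0.428604 = 1.830.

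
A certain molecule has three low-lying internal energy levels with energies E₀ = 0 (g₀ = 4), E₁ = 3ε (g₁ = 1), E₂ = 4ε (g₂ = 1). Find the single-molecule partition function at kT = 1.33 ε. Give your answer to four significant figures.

Eᵢ/kT = 0, 2.25564, 3.00752.
Z = Σ gᵢe^(−Eᵢ/kT) = 4·e^(−0) + 1·e^(−2.25564) + 1·e^(−3.00752) = 4.00000 + 0.104806 + 0.0494141 = 4.15422.

Z = 4.154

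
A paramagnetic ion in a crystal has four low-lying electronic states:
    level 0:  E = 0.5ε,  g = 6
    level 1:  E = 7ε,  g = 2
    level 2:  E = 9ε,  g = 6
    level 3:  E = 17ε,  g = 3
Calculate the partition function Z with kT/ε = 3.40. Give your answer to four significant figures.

Z = 5.880

Eᵢ/kT = 0.147059, 2.05882, 2.64706, 5.00000.
Z = Σ gᵢe^(−Eᵢ/kT) = 6·e^(−0.147059) + 2·e^(−2.05882) + 6·e^(−2.64706) + 3·e^(−5.00000) = 5.17946 + 0.255209 + 0.425155 + 0.0202138 = 5.88004.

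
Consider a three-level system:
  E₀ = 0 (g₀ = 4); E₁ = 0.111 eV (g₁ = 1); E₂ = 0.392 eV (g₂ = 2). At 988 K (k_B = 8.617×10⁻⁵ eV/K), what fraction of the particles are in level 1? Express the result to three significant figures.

0.0633

k_BT = 8.617×10⁻⁵ × 988 K = 0.085136 eV.
Eᵢ/kT = 0, 1.3038, 4.6044.
Z = Σ gᵢe^(−Eᵢ/kT) = 4·e^(−0) + 1·e^(−1.3038) + 2·e^(−4.6044) = 4.0000 + 0.27150 + 0.020015 = 4.2915.
P₁ = g₁ e^(−E₁/kT) / Z = 0.27150/4.2915 = 0.0633.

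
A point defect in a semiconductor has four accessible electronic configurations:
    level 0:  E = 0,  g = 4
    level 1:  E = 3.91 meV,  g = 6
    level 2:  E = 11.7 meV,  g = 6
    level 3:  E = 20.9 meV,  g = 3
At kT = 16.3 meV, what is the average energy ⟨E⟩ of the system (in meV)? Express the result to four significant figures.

5.617 meV

Eᵢ/kT = 0, 0.239877, 0.717791, 1.28221.
Z = Σ gᵢe^(−Eᵢ/kT) = 4·e^(−0) + 6·e^(−0.239877) + 6·e^(−0.717791) + 3·e^(−1.28221) = 4.00000 + 4.72035 + 2.92697 + 0.832271 = 12.4796.
⟨E⟩ = Σ Eᵢ gᵢe^(−Eᵢ/kT) / Z = (0·4.00000 + 3.91·4.72035 + 11.7·2.92697 + 20.9·0.832271) / 12.4796 = 5.617 meV.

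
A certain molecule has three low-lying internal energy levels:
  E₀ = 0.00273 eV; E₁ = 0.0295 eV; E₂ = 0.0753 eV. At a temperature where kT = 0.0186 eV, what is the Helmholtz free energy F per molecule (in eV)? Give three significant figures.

Eᵢ/kT = 0.14677, 1.5860, 4.0484.
Z = Σ e^(−Eᵢ/kT) = e^(−0.14677) + e^(−1.5860) + e^(−4.0484) = 0.86349 + 0.20474 + 0.017450 = 1.0857.
F = −kT ln Z = −0.0186 × ln(1.0857) = −0.0186 × 0.082225 = -0.00153 eV.

-0.00153 eV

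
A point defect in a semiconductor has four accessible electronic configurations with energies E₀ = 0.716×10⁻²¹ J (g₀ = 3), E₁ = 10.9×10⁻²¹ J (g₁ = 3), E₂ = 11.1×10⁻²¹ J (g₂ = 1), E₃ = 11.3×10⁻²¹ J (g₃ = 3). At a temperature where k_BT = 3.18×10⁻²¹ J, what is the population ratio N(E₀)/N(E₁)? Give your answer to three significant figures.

n₀/n₁ = (g₀/g₁) exp[−(E₀−E₁)/kT] = (3/3) × exp(−(-10.184 ×10⁻²¹ J)/(3.18 ×10⁻²¹ J)) = (3/3) × exp(3.2025) = 24.6.

24.6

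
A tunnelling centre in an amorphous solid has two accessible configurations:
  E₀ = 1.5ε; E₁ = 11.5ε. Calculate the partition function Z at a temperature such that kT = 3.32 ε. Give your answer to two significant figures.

Z = 0.67

Eᵢ/kT = 0.4518, 3.464.
Z = Σ e^(−Eᵢ/kT) = e^(−0.4518) + e^(−3.464) = 0.6365 + 0.03130 = 0.6678.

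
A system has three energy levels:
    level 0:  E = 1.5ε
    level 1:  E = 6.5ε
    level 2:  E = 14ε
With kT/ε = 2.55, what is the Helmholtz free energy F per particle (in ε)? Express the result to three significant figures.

1.15 ε

Eᵢ/kT = 0.58824, 2.5490, 5.4902.
Z = Σ e^(−Eᵢ/kT) = e^(−0.58824) + e^(−2.5490) + e^(−5.4902) = 0.55530 + 0.078160 + 0.0041270 = 0.63759.
F = −kT ln Z = −2.55 × ln(0.63759) = −2.55 × -0.45006 = 1.15 ε.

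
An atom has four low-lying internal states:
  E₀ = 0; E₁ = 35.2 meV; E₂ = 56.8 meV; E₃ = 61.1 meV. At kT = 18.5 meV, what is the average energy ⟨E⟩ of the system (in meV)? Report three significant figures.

Eᵢ/kT = 0, 1.9027, 3.0703, 3.3027.
Z = Σ e^(−Eᵢ/kT) = e^(−0) + e^(−1.9027) + e^(−3.0703) + e^(−3.3027) = 1.0000 + 0.14917 + 0.046407 + 0.036784 = 1.2324.
⟨E⟩ = Σ Eᵢ e^(−Eᵢ/kT) / Z = (0·1.0000 + 35.2·0.14917 + 56.8·0.046407 + 61.1·0.036784) / 1.2324 = 8.22 meV.

8.22 meV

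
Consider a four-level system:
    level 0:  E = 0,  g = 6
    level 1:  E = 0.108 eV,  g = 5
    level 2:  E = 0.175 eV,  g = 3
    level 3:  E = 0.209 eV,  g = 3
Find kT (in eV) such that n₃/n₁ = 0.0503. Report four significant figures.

n₃/n₁ = (g₃/g₁) exp[−(E₃−E₁)/kT] = 0.0503.
⇒ (E₃−E₁)/kT = ln((3/5)/0.0503) = ln(11.9284) = 2.47892.
kT = 0.101 eV / 2.47892 = 0.04074 eV.

0.04074 eV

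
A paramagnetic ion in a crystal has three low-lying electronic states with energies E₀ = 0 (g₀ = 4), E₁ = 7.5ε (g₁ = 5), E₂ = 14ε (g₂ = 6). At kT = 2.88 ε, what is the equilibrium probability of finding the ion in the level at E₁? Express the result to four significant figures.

Eᵢ/kT = 0, 2.60417, 4.86111.
Z = Σ gᵢe^(−Eᵢ/kT) = 4·e^(−0) + 5·e^(−2.60417) + 6·e^(−4.86111) = 4.00000 + 0.369823 + 0.0464513 = 4.41627.
P₁ = g₁ e^(−E₁/kT) / Z = 0.369823/4.41627 = 0.08374.

0.08374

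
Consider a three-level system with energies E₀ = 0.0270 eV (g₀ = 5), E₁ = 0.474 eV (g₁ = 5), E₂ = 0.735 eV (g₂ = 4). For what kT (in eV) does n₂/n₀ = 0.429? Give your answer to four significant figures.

1.136 eV

n₂/n₀ = (g₂/g₀) exp[−(E₂−E₀)/kT] = 0.429.
⇒ (E₂−E₀)/kT = ln((4/5)/0.429) = ln(1.86480) = 0.623154.
kT = 0.7080 eV / 0.623154 = 1.136 eV.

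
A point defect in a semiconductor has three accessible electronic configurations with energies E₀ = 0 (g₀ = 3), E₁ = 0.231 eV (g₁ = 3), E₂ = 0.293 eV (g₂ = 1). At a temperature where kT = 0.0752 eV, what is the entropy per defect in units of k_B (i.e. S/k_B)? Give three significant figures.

Eᵢ/kT = 0, 3.0718, 3.8963.
Z = Σ gᵢe^(−Eᵢ/kT) = 3·e^(−0) + 3·e^(−3.0718) + 1·e^(−3.8963) = 3.0000 + 0.13901 + 0.020317 = 3.1593.
⟨E⟩ = Σ EᵢPᵢ = 0.012048 eV.
S/k_B = ln Z + ⟨E⟩/kT = ln(3.1593) + 0.012048/0.0752 = 1.1504 + 0.16021 = 1.31.

1.31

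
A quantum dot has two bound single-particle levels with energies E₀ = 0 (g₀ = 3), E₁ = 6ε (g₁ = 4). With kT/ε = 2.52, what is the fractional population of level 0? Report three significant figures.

0.890

Eᵢ/kT = 0, 2.3810.
Z = Σ gᵢe^(−Eᵢ/kT) = 3·e^(−0) + 4·e^(−2.3810) = 3.0000 + 0.36983 = 3.3698.
P₀ = g₀ e^(−E₀/kT) / Z = 3.0000/3.3698 = 0.890.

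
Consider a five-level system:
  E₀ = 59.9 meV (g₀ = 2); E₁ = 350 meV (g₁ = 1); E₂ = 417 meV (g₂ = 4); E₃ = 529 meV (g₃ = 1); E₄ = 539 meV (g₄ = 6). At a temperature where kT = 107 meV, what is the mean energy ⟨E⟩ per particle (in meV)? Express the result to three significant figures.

Eᵢ/kT = 0.55981, 3.2710, 3.8972, 4.9439, 5.0374.
Z = Σ gᵢe^(−Eᵢ/kT) = 2·e^(−0.55981) + 1·e^(−3.2710) + 4·e^(−3.8972) + 1·e^(−4.9439) + 6·e^(−5.0374) = 1.1426 + 0.037968 + 0.081195 + 0.0071267 + 0.038944 = 1.3078.
⟨E⟩ = Σ Eᵢ gᵢe^(−Eᵢ/kT) / Z = (59.9·1.1426 + 350·0.037968 + 417·0.081195 + 529·0.0071267 + 539·0.038944) / 1.3078 = 107 meV.

107 meV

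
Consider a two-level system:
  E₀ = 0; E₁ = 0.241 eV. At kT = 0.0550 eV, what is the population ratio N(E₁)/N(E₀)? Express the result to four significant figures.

0.01250

n₁/n₀ = exp[−(E₁−E₀)/kT] = exp(−(0.241 eV)/(0.0550 eV)) = exp(-4.38182) = 0.01250.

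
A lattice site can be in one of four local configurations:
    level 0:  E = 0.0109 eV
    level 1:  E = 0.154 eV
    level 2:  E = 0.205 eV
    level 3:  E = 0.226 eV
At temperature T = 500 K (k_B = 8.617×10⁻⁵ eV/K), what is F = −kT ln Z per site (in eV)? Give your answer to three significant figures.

0.00864 eV

k_BT = 8.617×10⁻⁵ × 500 K = 0.043085 eV.
Eᵢ/kT = 0.25299, 3.5743, 4.7580, 5.2454.
Z = Σ e^(−Eᵢ/kT) = e^(−0.25299) + e^(−3.5743) + e^(−4.7580) + e^(−5.2454) = 0.77648 + 0.028035 + 0.0085828 + 0.0052717 = 0.81837.
F = −kT ln Z = −0.043085 × ln(0.81837) = −0.043085 × -0.20044 = 0.00864 eV.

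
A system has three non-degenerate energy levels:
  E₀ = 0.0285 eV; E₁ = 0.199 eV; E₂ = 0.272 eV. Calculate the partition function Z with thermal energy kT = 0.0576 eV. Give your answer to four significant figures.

Eᵢ/kT = 0.494792, 3.45486, 4.72222.
Z = Σ e^(−Eᵢ/kT) = e^(−0.494792) + e^(−3.45486) + e^(−4.72222) = 0.609698 + 0.0315917 + 0.00889541 = 0.650185.

Z = 0.6502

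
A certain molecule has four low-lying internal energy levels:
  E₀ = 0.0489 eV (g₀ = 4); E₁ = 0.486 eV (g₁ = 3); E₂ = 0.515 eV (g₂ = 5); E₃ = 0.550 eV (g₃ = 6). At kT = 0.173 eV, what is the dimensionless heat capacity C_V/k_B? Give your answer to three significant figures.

1.12

Eᵢ/kT = 0.28266, 2.8092, 2.9769, 3.1792.
Z = Σ gᵢe^(−Eᵢ/kT) = 4·e^(−0.28266) + 3·e^(−2.8092) + 5·e^(−2.9769) + 6·e^(−3.1792) = 3.0151 + 0.18076 + 0.25475 + 0.24971 = 3.7003.
⟨E⟩ = 0.13616 eV, ⟨E²⟩ = 0.052160 eV².
C_V/k_B = (⟨E²⟩ − ⟨E⟩²)/(kT)² = (0.052160 − 0.018540)/0.029929 = 1.12.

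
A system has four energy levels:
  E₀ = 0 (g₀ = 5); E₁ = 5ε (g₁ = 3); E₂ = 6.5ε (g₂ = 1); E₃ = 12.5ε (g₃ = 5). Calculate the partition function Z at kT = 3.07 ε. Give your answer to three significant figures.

Z = 5.79

Eᵢ/kT = 0, 1.6287, 2.1173, 4.0717.
Z = Σ gᵢe^(−Eᵢ/kT) = 5·e^(−0) + 3·e^(−1.6287) + 1·e^(−2.1173) + 5·e^(−4.0717) = 5.0000 + 0.58855 + 0.12036 + 0.085242 = 5.7942.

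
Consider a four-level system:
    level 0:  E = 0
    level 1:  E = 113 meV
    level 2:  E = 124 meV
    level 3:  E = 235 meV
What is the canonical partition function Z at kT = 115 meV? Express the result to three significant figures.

Z = 1.84

Eᵢ/kT = 0, 0.98261, 1.0783, 2.0435.
Z = Σ e^(−Eᵢ/kT) = e^(−0) + e^(−0.98261) + e^(−1.0783) + e^(−2.0435) = 1.0000 + 0.37433 + 0.34017 + 0.12957 = 1.8441.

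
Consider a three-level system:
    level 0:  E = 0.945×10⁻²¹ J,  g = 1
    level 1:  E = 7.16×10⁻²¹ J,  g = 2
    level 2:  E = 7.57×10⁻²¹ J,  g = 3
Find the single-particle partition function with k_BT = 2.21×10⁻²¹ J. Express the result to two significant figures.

Z = 0.83

Eᵢ/kT = 0.4276, 3.240, 3.425.
Z = Σ gᵢe^(−Eᵢ/kT) = 1·e^(−0.4276) + 2·e^(−3.240) + 3·e^(−3.425) = 0.6521 + 0.07833 + 0.09765 = 0.8281.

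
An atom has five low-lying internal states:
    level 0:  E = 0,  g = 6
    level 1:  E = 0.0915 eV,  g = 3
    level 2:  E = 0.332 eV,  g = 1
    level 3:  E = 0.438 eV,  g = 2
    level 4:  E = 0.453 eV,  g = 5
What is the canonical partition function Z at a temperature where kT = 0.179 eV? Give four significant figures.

Z = 8.527

Eᵢ/kT = 0, 0.511173, 1.85475, 2.44693, 2.53073.
Z = Σ gᵢe^(−Eᵢ/kT) = 6·e^(−0) + 3·e^(−0.511173) + 1·e^(−1.85475) + 2·e^(−2.44693) + 5·e^(−2.53073) = 6.00000 + 1.79937 + 0.156492 + 0.173118 + 0.398004 = 8.52698.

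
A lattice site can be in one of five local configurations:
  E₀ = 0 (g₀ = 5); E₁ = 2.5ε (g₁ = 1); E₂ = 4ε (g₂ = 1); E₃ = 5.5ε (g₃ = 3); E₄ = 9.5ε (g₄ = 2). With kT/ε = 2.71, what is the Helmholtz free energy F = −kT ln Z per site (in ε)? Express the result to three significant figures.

Eᵢ/kT = 0, 0.92251, 1.4760, 2.0295, 3.5055.
Z = Σ gᵢe^(−Eᵢ/kT) = 5·e^(−0) + 1·e^(−0.92251) + 1·e^(−1.4760) + 3·e^(−2.0295) + 2·e^(−3.5055) = 5.0000 + 0.39752 + 0.22855 + 0.39420 + 0.060064 = 6.0803.
F = −kT ln Z = −2.71 × ln(6.0803) = −2.71 × 1.8051 = -4.89 ε.

-4.89 ε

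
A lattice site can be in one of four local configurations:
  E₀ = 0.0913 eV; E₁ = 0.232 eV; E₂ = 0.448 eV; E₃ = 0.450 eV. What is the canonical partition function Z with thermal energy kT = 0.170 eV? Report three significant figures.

Eᵢ/kT = 0.53706, 1.3647, 2.6353, 2.6471.
Z = Σ e^(−Eᵢ/kT) = e^(−0.53706) + e^(−1.3647) + e^(−2.6353) + e^(−2.6471) = 0.58446 + 0.25546 + 0.071697 + 0.070856 = 0.98247.

Z = 0.982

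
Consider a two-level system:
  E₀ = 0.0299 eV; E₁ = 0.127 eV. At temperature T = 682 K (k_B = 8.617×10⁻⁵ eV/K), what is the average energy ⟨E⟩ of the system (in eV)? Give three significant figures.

0.0455 eV

k_BT = 8.617×10⁻⁵ × 682 K = 0.058768 eV.
Eᵢ/kT = 0.50878, 2.1610.
Z = Σ e^(−Eᵢ/kT) = e^(−0.50878) + e^(−2.1610) = 0.60123 + 0.11521 = 0.71644.
⟨E⟩ = Σ Eᵢ e^(−Eᵢ/kT) / Z = (0.0299·0.60123 + 0.127·0.11521) / 0.71644 = 0.0455 eV.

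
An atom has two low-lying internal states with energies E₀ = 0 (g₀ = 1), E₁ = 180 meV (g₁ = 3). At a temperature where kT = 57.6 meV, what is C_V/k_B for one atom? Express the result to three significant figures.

Eᵢ/kT = 0, 3.1250.
Z = Σ gᵢe^(−Eᵢ/kT) = 1·e^(−0) + 3·e^(−3.1250) = 1.0000 + 0.13181 = 1.1318.
⟨E⟩ = 20.963 meV, ⟨E²⟩ = 3773.3 meV².
C_V/k_B = (⟨E²⟩ − ⟨E⟩²)/(kT)² = (3773.3 − 439.45)/3317.8 = 1.00.

1.00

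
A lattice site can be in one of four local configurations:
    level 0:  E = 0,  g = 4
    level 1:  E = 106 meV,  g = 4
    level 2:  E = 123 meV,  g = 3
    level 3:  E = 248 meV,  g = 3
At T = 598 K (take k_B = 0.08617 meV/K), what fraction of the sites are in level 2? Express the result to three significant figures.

k_BT = 0.08617 × 598 K = 51.530 meV.
Eᵢ/kT = 0, 2.0571, 2.3870, 4.8127.
Z = Σ gᵢe^(−Eᵢ/kT) = 4·e^(−0) + 4·e^(−2.0571) + 3·e^(−2.3870) + 3·e^(−4.8127) = 4.0000 + 0.51130 + 0.27571 + 0.024378 = 4.8114.
P₂ = g₂ e^(−E₂/kT) / Z = 0.27571/4.8114 = 0.0573.

0.0573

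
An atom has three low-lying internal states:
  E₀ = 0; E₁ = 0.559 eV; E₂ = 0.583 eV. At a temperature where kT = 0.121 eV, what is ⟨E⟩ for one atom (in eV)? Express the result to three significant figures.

0.0100 eV

Eᵢ/kT = 0, 4.6198, 4.8182.
Z = Σ e^(−Eᵢ/kT) = e^(−0) + e^(−4.6198) + e^(−4.8182) = 1.0000 + 0.0098548 + 0.0080813 = 1.0179.
⟨E⟩ = Σ Eᵢ e^(−Eᵢ/kT) / Z = (0·1.0000 + 0.559·0.0098548 + 0.583·0.0080813) / 1.0179 = 0.0100 eV.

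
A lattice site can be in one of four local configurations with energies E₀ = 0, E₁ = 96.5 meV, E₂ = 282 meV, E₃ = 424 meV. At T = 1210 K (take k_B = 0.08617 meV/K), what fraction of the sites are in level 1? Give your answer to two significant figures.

0.27

k_BT = 0.08617 × 1210 K = 104.3 meV.
Eᵢ/kT = 0, 0.9252, 2.704, 4.065.
Z = Σ e^(−Eᵢ/kT) = e^(−0) + e^(−0.9252) + e^(−2.704) + e^(−4.065) = 1.000 + 0.3965 + 0.06694 + 0.01716 = 1.481.
P₁ = e^(−E₁/kT) / Z = 0.3965/1.481 = 0.27.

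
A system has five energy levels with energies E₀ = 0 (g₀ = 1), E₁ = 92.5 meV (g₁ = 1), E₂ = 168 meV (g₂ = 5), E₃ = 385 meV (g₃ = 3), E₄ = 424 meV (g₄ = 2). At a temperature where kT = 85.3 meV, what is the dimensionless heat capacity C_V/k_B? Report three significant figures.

Eᵢ/kT = 0, 1.0844, 1.9695, 4.5135, 4.9707.
Z = Σ gᵢe^(−Eᵢ/kT) = 1·e^(−0) + 1·e^(−1.0844) + 5·e^(−1.9695) + 3·e^(−4.5135) + 2·e^(−4.9707) = 1.0000 + 0.33810 + 0.69763 + 0.032880 + 0.013877 = 2.0825.
⟨E⟩ = 80.201 meV, ⟨E²⟩ = 14382 meV².
C_V/k_B = (⟨E²⟩ − ⟨E⟩²)/(kT)² = (14382 − 6432.2)/7276.1 = 1.09.

1.09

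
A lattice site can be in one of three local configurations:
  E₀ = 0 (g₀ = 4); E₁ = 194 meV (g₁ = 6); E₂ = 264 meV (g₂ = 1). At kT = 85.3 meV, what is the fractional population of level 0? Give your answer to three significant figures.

Eᵢ/kT = 0, 2.2743, 3.0950.
Z = Σ gᵢe^(−Eᵢ/kT) = 4·e^(−0) + 6·e^(−2.2743) + 1·e^(−3.0950) = 4.0000 + 0.61721 + 0.045275 = 4.6625.
P₀ = g₀ e^(−E₀/kT) / Z = 4.0000/4.6625 = 0.858.

0.858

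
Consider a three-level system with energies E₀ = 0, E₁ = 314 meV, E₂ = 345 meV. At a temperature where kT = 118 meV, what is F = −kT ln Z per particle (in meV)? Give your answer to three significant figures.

Eᵢ/kT = 0, 2.6610, 2.9237.
Z = Σ e^(−Eᵢ/kT) = e^(−0) + e^(−2.6610) + e^(−2.9237) = 1.0000 + 0.069878 + 0.053735 = 1.1236.
F = −kT ln Z = −118 × ln(1.1236) = −118 × 0.11654 = -13.8 meV.

-13.8 meV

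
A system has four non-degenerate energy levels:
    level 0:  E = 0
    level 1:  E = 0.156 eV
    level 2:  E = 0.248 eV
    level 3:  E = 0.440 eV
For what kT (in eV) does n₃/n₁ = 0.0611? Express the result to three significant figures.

n₃/n₁ = exp[−(E₃−E₁)/kT] = 0.0611.
⇒ (E₃−E₁)/kT = ln(1/0.0611) = ln(16.367) = 2.7953.
kT = 0.284 eV / 2.7953 = 0.102 eV.

0.102 eV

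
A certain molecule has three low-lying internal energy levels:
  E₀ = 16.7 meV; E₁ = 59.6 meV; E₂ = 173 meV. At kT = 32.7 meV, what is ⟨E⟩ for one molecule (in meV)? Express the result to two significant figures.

Eᵢ/kT = 0.5107, 1.823, 5.291.
Z = Σ e^(−Eᵢ/kT) = e^(−0.5107) + e^(−1.823) + e^(−5.291) = 0.6001 + 0.1615 + 0.005037 = 0.7666.
⟨E⟩ = Σ Eᵢ e^(−Eᵢ/kT) / Z = (16.7·0.6001 + 59.6·0.1615 + 173·0.005037) / 0.7666 = 27 meV.

27 meV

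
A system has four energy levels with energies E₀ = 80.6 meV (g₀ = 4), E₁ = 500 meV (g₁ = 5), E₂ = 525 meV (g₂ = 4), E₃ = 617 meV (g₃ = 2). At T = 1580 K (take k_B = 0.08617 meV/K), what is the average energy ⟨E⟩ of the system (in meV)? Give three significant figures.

122 meV

k_BT = 0.08617 × 1580 K = 136.15 meV.
Eᵢ/kT = 0.59199, 3.6724, 3.8560, 4.5318.
Z = Σ gᵢe^(−Eᵢ/kT) = 4·e^(−0.59199) + 5·e^(−3.6724) + 4·e^(−3.8560) + 2·e^(−4.5318) = 2.2129 + 0.12708 + 0.084610 + 0.021523 = 2.4461.
⟨E⟩ = Σ Eᵢ gᵢe^(−Eᵢ/kT) / Z = (80.6·2.2129 + 500·0.12708 + 525·0.084610 + 617·0.021523) / 2.4461 = 122 meV.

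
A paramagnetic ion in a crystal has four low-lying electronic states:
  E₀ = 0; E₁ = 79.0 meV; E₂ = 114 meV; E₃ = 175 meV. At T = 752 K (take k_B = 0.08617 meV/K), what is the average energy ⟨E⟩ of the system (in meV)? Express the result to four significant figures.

35.66 meV

k_BT = 0.08617 × 752 K = 64.7998 meV.
Eᵢ/kT = 0, 1.21914, 1.75926, 2.70063.
Z = Σ e^(−Eᵢ/kT) = e^(−0) + e^(−1.21914) + e^(−1.75926) + e^(−2.70063) = 1.00000 + 0.295484 + 0.172172 + 0.0671632 = 1.53482.
⟨E⟩ = Σ Eᵢ e^(−Eᵢ/kT) / Z = (0·1.00000 + 79.0·0.295484 + 114·0.172172 + 175·0.0671632) / 1.53482 = 35.66 meV.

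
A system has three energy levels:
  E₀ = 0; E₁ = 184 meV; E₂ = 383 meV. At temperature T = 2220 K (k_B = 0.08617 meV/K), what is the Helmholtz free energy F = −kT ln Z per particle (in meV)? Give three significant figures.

-79.7 meV

k_BT = 0.08617 × 2220 K = 191.30 meV.
Eᵢ/kT = 0, 0.96184, 2.0021.
Z = Σ e^(−Eᵢ/kT) = e^(−0) + e^(−0.96184) + e^(−2.0021) = 1.0000 + 0.38219 + 0.13505 = 1.5172.
F = −kT ln Z = −191.30 × ln(1.5172) = −191.30 × 0.41687 = -79.7 meV.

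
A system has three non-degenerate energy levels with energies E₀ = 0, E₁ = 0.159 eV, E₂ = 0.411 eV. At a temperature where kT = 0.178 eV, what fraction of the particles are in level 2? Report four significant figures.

0.06586

Eᵢ/kT = 0, 0.893258, 2.30899.
Z = Σ e^(−Eᵢ/kT) = e^(−0) + e^(−0.893258) + e^(−2.30899) = 1.00000 + 0.409320 + 0.0993616 = 1.50868.
P₂ = e^(−E₂/kT) / Z = 0.0993616/1.50868 = 0.06586.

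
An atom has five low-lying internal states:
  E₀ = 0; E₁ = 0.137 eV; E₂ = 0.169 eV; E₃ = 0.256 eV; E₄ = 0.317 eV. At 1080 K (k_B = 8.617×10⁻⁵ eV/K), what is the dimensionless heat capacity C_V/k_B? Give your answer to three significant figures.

k_BT = 8.617×10⁻⁵ × 1080 K = 0.093064 eV.
Eᵢ/kT = 0, 1.4721, 1.8160, 2.7508, 3.4063.
Z = Σ e^(−Eᵢ/kT) = e^(−0) + e^(−1.4721) + e^(−1.8160) + e^(−2.7508) + e^(−3.4063) = 1.0000 + 0.22944 + 0.16268 + 0.063877 + 0.033164 = 1.4892.
⟨E⟩ = 0.057609 eV, ⟨E²⟩ = 0.011061 eV².
C_V/k_B = (⟨E²⟩ − ⟨E⟩²)/(kT)² = (0.011061 − 0.0033188)/0.0086609 = 0.894.

0.894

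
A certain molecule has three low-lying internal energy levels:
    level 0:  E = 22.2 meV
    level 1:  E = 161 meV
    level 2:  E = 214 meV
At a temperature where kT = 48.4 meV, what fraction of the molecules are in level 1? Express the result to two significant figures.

0.053

Eᵢ/kT = 0.4587, 3.326, 4.421.
Z = Σ e^(−Eᵢ/kT) = e^(−0.4587) + e^(−3.326) + e^(−4.421) = 0.6321 + 0.03594 + 0.01202 = 0.6801.
P₁ = e^(−E₁/kT) / Z = 0.03594/0.6801 = 0.053.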